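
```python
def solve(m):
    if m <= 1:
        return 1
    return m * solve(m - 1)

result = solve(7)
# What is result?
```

solve(7) = 7 * 6 * 5 * 4 * 3 * 2 * 1 = 5040

Answer: 5040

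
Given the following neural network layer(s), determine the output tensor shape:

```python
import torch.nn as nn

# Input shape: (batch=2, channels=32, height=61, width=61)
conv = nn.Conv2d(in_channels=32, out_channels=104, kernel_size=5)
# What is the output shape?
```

Input: (2, 32, 61, 61) -> Output: (2, 104, 57, 57)

Answer: (2, 104, 57, 57)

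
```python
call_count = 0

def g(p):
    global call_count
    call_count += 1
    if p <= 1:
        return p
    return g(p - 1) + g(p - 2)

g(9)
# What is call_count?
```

Calls(p) = 1 + Calls(p-1) + Calls(p-2); Calls(0)=Calls(1)=1. For p=9 this gives 109.

Answer: 109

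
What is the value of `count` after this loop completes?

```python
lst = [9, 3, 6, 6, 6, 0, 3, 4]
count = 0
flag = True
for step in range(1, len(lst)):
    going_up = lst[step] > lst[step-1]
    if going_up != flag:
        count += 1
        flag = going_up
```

Count direction changes in [9, 3, 6, 6, 6, 0, 3, 4]
`count` takes the values: 0 → 1 → 2 → 3 → 4

Answer: 4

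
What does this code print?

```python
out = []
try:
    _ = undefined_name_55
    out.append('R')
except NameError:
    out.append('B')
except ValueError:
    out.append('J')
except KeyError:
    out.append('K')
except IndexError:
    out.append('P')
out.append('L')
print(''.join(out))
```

Execution trace: 'B' (except NameError) → 'L' (after the try/except). Output: BL

Answer: BL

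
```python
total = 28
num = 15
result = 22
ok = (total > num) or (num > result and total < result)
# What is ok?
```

Trace:
`total = 28` → total = 28
`num = 15` → num = 15
`result = 22` → result = 22
`ok = (total > num) or (num > result and total < result)` → ok = True
So ok = True

Answer: True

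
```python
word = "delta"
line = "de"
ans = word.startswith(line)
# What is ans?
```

Trace:
`word = "delta"` → word = 'delta'
`line = "de"` → line = 'de'
`ans = word.startswith(line)` → ans = True
So ans = True

Answer: True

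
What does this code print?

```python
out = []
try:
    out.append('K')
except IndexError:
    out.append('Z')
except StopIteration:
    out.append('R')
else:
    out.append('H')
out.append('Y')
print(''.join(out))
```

Execution trace: 'K' (try body, no exception) → 'H' (else) → 'Y' (after the try/except). Output: KHY

Answer: KHY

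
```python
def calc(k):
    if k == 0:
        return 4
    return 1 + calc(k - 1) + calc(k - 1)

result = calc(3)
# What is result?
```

calc(k) = 1 + 2·calc(k-1), calc(0)=4. Closed form: (4+1)·2^3 - 1 = 39.

Answer: 39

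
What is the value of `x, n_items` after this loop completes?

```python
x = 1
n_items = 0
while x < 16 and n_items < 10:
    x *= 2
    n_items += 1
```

Double until >= 16 or 10 iterations
`x, n_items` takes the values: (1, 0) → (2, 0) → (2, 1) → (4, 1) → (4, 2) → (8, 2) → (8, 3) → (16, 3) → (16, 4)

Answer: 16, 4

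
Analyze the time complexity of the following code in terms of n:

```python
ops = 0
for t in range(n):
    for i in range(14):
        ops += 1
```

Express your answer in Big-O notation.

Each loop level contributes: n × 1. Multiplying the contributions gives O(n).

Answer: O(n)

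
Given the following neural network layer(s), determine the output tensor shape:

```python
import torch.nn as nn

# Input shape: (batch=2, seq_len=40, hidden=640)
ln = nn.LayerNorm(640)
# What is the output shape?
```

Input: (2, 40, 640) -> Output: (2, 40, 640)

Answer: (2, 40, 640)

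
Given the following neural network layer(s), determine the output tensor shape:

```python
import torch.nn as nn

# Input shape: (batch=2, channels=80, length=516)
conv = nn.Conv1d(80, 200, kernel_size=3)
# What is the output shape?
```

Input: (2, 80, 516) -> Output: (2, 200, 514)

Answer: (2, 200, 514)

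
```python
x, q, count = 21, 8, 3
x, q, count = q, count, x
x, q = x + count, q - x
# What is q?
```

Trace:
`x, q, count = 21, 8, 3` → x = 21; q = 8; count = 3
`x, q, count = q, count, x` → x = 8; q = 3; count = 21
`x, q = x + count, q - x` → x = 29; q = -5
So q = -5

Answer: -5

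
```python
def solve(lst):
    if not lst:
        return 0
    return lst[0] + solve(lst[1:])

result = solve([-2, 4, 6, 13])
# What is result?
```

(-2) + 4 + 6 + 13 + 0 = 21

Answer: 21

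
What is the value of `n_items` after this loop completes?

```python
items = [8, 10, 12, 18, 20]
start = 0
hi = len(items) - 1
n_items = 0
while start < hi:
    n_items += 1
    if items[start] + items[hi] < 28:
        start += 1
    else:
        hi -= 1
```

Steps to find pair summing to 28
`n_items` takes the values: 0 → 1 → 2 → 3 → 4

Answer: 4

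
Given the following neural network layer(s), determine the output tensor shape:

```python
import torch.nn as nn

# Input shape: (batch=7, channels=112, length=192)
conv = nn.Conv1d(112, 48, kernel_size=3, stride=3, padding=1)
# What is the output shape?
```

Input: (7, 112, 192) -> Output: (7, 48, 64)

Answer: (7, 48, 64)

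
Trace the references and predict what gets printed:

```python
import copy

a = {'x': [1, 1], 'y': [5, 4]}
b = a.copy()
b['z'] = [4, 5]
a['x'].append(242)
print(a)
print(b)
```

Key concept: shallow copy of dict with mutable values.
Step by step:
`a = {'x': [1, 1], 'y': [5, 4]}` → a = {'x': [1, 1], 'y': [5, 4]}
`b = a.copy()` → b = {'x': [1, 1], 'y': [5, 4]}
`b['z'] = [4, 5]` → b = {'x': [1, 1], 'y': [5, 4], 'z': [4, 5]}
`a['x'].append(242)` → a = {'x': [1, 1, 242], 'y': [5, 4]}; b = {'x': [1, 1, 242], 'y': [5, 4], 'z': [4, 5]}
`print(a)` → prints {'x': [1, 1, 242], 'y': [5, 4]}
`print(b)` → prints {'x': [1, 1, 242], 'y': [5, 4], 'z': [4, 5]}

Answer:
{'x': [1, 1, 242], 'y': [5, 4]}
{'x': [1, 1, 242], 'y': [5, 4], 'z': [4, 5]}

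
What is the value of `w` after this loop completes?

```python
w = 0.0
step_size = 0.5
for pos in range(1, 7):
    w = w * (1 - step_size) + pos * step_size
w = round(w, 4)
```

Moving average with lr=0.5
`w` takes the values: 0.0 → 0.5 → 1.25 → 2.125 → 3.0625 → 4.03125 → 5.015625 → 5.0156

Answer: 5.0156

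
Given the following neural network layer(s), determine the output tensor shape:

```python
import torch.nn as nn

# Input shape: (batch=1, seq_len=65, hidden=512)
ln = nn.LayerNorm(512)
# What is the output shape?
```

Input: (1, 65, 512) -> Output: (1, 65, 512)

Answer: (1, 65, 512)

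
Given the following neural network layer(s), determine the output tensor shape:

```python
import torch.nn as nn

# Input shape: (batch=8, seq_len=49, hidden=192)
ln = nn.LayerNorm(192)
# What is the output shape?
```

Input: (8, 49, 192) -> Output: (8, 49, 192)

Answer: (8, 49, 192)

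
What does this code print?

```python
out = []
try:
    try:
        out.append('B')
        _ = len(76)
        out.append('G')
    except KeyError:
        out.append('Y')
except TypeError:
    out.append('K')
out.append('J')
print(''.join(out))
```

Execution trace: 'B' (try body) → 'K' (outer except TypeError) → 'J' (after the try/except). Output: BKJ

Answer: BKJ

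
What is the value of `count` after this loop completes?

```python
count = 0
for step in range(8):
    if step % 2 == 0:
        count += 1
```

Count numbers divisible by 2 in range(8)
`count` takes the values: 0 → 1 → 2 → 3 → 4

Answer: 4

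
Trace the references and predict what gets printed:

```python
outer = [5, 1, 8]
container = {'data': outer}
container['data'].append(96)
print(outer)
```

Key concept: dict holds reference to list.
Step by step:
`outer = [5, 1, 8]` → outer = [5, 1, 8]
`container = {'data': outer}` → container = {'data': [5, 1, 8]}
`container['data'].append(96)` → outer = [5, 1, 8, 96]; container = {'data': [5, 1, 8, 96]}
`print(outer)` → prints [5, 1, 8, 96]

Answer: [5, 1, 8, 96]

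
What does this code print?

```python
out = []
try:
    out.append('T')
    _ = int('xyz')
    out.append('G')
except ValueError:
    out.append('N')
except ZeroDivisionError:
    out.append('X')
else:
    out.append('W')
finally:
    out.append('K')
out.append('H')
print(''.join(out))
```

Execution trace: 'T' (try body) → 'N' (except ValueError) → 'K' (finally) → 'H' (after the try/except). Output: TNKH

Answer: TNKH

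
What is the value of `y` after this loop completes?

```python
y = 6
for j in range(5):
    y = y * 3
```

Multiply by 3, 5 times: 6 * 3^5 = 1458
`y` takes the values: 6 → 18 → 54 → 162 → 486 → 1458

Answer: 1458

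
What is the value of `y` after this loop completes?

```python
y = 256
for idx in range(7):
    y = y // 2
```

Halve 7 times: 256 // 2^7 = 2
`y` takes the values: 256 → 128 → 64 → 32 → 16 → 8 → 4 → 2

Answer: 2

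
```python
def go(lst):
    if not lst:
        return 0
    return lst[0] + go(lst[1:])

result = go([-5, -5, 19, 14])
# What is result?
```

(-5) + (-5) + 19 + 14 + 0 = 23

Answer: 23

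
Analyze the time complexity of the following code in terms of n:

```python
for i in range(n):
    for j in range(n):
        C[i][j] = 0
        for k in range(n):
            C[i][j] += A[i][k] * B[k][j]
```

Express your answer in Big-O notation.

This is Naive matrix multiplication. Time complexity: O(n³).

Answer: O(n³)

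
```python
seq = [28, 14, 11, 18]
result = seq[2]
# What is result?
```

Trace:
`seq = [28, 14, 11, 18]` → seq = [28, 14, 11, 18]
`result = seq[2]` → result = 11
So result = 11

Answer: 11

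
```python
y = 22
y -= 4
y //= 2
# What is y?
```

Trace:
`y = 22` → y = 22
`y -= 4` → y = 18
`y //= 2` → y = 9
So y = 9

Answer: 9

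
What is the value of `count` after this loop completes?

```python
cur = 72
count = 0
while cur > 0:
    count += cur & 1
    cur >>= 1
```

Count set bits in 72 (binary: 0b1001000)
`count` takes the values: 0 → 1 → 2

Answer: 2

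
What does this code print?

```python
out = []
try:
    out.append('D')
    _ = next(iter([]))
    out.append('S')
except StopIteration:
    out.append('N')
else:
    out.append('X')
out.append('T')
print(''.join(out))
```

Execution trace: 'D' (try body) → 'N' (except StopIteration) → 'T' (after the try/except). Output: DNT

Answer: DNT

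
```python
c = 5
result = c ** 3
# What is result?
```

Trace:
`c = 5` → c = 5
`result = c ** 3` → result = 125
So result = 125

Answer: 125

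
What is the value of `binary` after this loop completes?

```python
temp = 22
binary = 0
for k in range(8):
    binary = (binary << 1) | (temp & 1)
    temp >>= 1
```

Reverse lowest 8 bits of 22
`binary` takes the values: 0 → 1 → 3 → 6 → 13 → 26 → 52 → 104

Answer: 104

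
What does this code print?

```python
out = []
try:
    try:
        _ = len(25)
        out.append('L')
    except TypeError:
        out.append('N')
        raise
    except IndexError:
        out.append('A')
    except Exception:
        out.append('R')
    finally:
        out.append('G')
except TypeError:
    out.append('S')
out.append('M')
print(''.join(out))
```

Execution trace: 'N' (inner except TypeError) → 'G' (inner finally) → 'S' (outer except TypeError) → 'M' (after the try/except). Output: NGSM

Answer: NGSM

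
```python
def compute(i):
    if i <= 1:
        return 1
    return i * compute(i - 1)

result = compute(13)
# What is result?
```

compute(13) = 13 * 12 * 11 * 10 * 9 * 8 * 7 * 6 * 5 * 4 * 3 * 2 * 1 = 6227020800

Answer: 6227020800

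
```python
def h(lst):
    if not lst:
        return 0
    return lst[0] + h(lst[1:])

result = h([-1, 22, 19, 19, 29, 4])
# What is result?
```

(-1) + 22 + 19 + 19 + 29 + 4 + 0 = 92

Answer: 92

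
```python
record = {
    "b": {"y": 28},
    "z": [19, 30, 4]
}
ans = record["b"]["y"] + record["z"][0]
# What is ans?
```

Trace:
`record = { ...` → record = {'b': {'y': 28}, 'z': [19, 30, 4]}
`ans = record["b"]["y"] + record["z"][0]` → ans = 47
So ans = 47

Answer: 47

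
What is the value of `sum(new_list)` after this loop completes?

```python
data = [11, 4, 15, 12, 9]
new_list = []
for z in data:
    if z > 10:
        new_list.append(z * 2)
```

Sum of doubled values > 10
`new_list` takes the values: [] → [22] → [22, 30] → [22, 30, 24]
So `sum(new_list)` = 76

Answer: 76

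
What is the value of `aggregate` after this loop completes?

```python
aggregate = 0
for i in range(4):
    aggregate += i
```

Sum of 0 to 3 = 6
`aggregate` takes the values: 0 → 1 → 3 → 6

Answer: 6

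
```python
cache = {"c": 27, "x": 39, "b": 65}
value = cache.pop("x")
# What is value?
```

Trace:
`cache = {"c": 27, "x": 39, "b": 65}` → cache = {'c': 27, 'x': 39, 'b': 65}
`value = cache.pop("x")` → cache = {'c': 27, 'b': 65}; value = 39
So value = 39

Answer: 39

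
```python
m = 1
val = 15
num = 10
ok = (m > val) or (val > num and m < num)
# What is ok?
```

Trace:
`m = 1` → m = 1
`val = 15` → val = 15
`num = 10` → num = 10
`ok = (m > val) or (val > num and m < num)` → ok = True
So ok = True

Answer: True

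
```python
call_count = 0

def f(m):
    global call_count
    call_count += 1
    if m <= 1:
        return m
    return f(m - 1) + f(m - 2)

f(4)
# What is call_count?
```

Calls(m) = 1 + Calls(m-1) + Calls(m-2); Calls(0)=Calls(1)=1. For m=4 this gives 9.

Answer: 9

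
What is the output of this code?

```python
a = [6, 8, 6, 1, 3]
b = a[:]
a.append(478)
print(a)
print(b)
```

Key concept: slice [:] creates copy.
Step by step:
`a = [6, 8, 6, 1, 3]` → a = [6, 8, 6, 1, 3]
`b = a[:]` → b = [6, 8, 6, 1, 3]
`a.append(478)` → a = [6, 8, 6, 1, 3, 478]
`print(a)` → prints [6, 8, 6, 1, 3, 478]
`print(b)` → prints [6, 8, 6, 1, 3]

Answer:
[6, 8, 6, 1, 3, 478]
[6, 8, 6, 1, 3]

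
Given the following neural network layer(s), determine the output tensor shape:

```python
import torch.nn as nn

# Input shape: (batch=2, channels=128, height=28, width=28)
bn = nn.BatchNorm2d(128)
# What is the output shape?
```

Input: (2, 128, 28, 28) -> Output: (2, 128, 28, 28)

Answer: (2, 128, 28, 28)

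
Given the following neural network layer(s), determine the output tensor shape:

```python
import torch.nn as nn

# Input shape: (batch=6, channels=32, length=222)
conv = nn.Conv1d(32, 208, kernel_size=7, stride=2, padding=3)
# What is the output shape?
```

Input: (6, 32, 222) -> Output: (6, 208, 111)

Answer: (6, 208, 111)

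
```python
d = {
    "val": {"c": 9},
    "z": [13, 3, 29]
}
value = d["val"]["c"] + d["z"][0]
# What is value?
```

Trace:
`d = { ...` → d = {'val': {'c': 9}, 'z': [13, 3, 29]}
`value = d["val"]["c"] + d["z"][0]` → value = 22
So value = 22

Answer: 22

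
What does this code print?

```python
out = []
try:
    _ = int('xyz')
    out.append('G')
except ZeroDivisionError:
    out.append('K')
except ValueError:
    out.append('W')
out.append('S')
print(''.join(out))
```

Execution trace: 'W' (except ValueError) → 'S' (after the try/except). Output: WS

Answer: WS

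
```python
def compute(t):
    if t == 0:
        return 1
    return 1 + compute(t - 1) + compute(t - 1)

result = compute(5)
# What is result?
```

compute(t) = 1 + 2·compute(t-1), compute(0)=1. Closed form: (1+1)·2^5 - 1 = 63.

Answer: 63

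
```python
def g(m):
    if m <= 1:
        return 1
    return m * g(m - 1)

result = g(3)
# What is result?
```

g(3) = 3 * 2 * 1 = 6

Answer: 6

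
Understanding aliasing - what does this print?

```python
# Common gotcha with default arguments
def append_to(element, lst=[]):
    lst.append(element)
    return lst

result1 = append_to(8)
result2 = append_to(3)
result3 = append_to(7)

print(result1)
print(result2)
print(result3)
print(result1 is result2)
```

Key concept: mutable default argument gotcha.
Step by step:
`result1 = append_to(8)` → result1 = [8]
`result2 = append_to(3)` → result1 = [8, 3] (same object as result2); result2 = [8, 3] (same object as result1)
`result3 = append_to(7)` → result1 = [8, 3, 7] (same object as result2, result3); result2 = [8, 3, 7] (same object as result1, result3); result3 = [8, 3, 7] (same object as result1, result2)
`print(result1)` → prints [8, 3, 7]
`print(result2)` → prints [8, 3, 7]
`print(result3)` → prints [8, 3, 7]
`print(result1 is result2)` → prints True

Answer:
[8, 3, 7]
[8, 3, 7]
[8, 3, 7]
True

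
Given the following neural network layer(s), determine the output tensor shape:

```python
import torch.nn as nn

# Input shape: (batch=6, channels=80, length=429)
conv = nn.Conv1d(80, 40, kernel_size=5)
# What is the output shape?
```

Input: (6, 80, 429) -> Output: (6, 40, 425)

Answer: (6, 40, 425)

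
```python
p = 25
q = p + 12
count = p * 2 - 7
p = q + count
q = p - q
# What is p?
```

Trace:
`p = 25` → p = 25
`q = p + 12` → q = 37
`count = p * 2 - 7` → count = 43
`p = q + count` → p = 80
`q = p - q` → q = 43
So p = 80

Answer: 80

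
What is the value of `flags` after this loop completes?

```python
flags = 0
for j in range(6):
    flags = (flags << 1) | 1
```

Build 6 consecutive 1-bits: 0b111111
`flags` takes the values: 0 → 1 → 3 → 7 → 15 → 31 → 63

Answer: 63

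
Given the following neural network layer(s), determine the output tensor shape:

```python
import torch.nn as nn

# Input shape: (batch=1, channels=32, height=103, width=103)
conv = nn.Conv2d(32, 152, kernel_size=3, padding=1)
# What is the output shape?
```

Input: (1, 32, 103, 103) -> Output: (1, 152, 103, 103)

Answer: (1, 152, 103, 103)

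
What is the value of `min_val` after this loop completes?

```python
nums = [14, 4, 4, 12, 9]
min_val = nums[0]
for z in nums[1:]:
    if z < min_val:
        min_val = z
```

Minimum of [14, 4, 4, 12, 9]
`min_val` takes the values: 14 → 4

Answer: 4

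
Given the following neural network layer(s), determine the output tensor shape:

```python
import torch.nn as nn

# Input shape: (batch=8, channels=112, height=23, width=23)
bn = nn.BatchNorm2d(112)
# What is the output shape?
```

Input: (8, 112, 23, 23) -> Output: (8, 112, 23, 23)

Answer: (8, 112, 23, 23)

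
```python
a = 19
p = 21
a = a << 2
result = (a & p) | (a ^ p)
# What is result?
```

Trace:
`a = 19` → a = 19
`p = 21` → p = 21
`a = a << 2` → a = 76
`result = (a & p) | (a ^ p)` → result = 93
So result = 93

Answer: 93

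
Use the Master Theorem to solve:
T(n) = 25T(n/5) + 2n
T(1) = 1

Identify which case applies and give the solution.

a=25, b=5, f(n)=2n. log_5(25) = 2. Since c=1 < 2, Case 1 applies: T(n) = Θ(n^log_b(a)) = O(n^2).

Answer: O(n^2) - Case 1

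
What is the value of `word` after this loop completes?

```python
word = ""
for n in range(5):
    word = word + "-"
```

Repeat '-' 5 times
`word` takes the values: "" → "-" → "--" → "---" → "----" → "-----"

Answer: "-----"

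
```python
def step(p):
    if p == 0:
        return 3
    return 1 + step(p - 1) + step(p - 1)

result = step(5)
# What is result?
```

step(p) = 1 + 2·step(p-1), step(0)=3. Closed form: (3+1)·2^5 - 1 = 127.

Answer: 127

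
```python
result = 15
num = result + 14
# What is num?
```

Trace:
`result = 15` → result = 15
`num = result + 14` → num = 29
So num = 29

Answer: 29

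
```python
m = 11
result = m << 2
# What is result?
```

Trace:
`m = 11` → m = 11
`result = m << 2` → result = 44
So result = 44

Answer: 44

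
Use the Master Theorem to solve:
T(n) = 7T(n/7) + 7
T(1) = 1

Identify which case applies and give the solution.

a=7, b=7, f(n)=7. log_7(7) = 1. Since c=0 < 1, Case 1 applies: T(n) = Θ(n^log_b(a)) = O(n).

Answer: O(n) - Case 1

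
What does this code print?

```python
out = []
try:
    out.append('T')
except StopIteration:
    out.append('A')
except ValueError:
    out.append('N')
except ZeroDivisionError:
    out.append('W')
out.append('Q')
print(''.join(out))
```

Execution trace: 'T' (try body, no exception) → 'Q' (after the try/except). Output: TQ

Answer: TQ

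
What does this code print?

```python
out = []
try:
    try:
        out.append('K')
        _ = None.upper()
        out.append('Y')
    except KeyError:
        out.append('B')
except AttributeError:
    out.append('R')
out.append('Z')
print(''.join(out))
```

Execution trace: 'K' (try body) → 'R' (outer except AttributeError) → 'Z' (after the try/except). Output: KRZ

Answer: KRZ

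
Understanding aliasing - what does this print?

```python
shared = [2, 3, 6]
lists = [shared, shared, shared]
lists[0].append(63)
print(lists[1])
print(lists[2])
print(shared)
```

Key concept: list of same reference.
Step by step:
`shared = [2, 3, 6]` → shared = [2, 3, 6]
`lists = [shared, shared, shared]` → lists = [[2, 3, 6], [2, 3, 6], [2, 3, 6]]
`lists[0].append(63)` → shared = [2, 3, 6, 63]; lists = [[2, 3, 6, 63], [2, 3, 6, 63], [2, 3, 6, 63]]
`print(lists[1])` → prints [2, 3, 6, 63]
`print(lists[2])` → prints [2, 3, 6, 63]
`print(shared)` → prints [2, 3, 6, 63]

Answer:
[2, 3, 6, 63]
[2, 3, 6, 63]
[2, 3, 6, 63]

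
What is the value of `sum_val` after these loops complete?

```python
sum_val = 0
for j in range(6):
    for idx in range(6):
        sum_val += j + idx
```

Sum of all j+idx for j,idx in 6x6
`sum_val` takes the values: 0 → 1 → 3 → 6 → 10 → 15 → 16 → 18 → 21 → 25 → 30 → 36 → 38 → 41 → 45 → 50 → 56 → 63 → 66 → 70 → 75 → 81 → 88 → 96 → 100 → 105 → 111 → 118 → 126 → 135 → 140 → 146 → 153 → 161 → 170 → 180

Answer: 180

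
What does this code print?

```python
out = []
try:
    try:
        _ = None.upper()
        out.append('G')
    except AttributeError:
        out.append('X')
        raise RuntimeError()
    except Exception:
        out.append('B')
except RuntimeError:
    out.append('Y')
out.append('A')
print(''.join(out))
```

Execution trace: 'X' (inner except AttributeError) → 'Y' (outer except RuntimeError) → 'A' (after the try/except). Output: XYA

Answer: XYA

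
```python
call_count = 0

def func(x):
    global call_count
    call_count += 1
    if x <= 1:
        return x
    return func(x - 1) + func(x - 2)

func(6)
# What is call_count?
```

Calls(x) = 1 + Calls(x-1) + Calls(x-2); Calls(0)=Calls(1)=1. For x=6 this gives 25.

Answer: 25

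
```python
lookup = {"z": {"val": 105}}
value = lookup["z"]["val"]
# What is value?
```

Trace:
`lookup = {"z": {"val": 105}}` → lookup = {'z': {'val': 105}}
`value = lookup["z"]["val"]` → value = 105
So value = 105

Answer: 105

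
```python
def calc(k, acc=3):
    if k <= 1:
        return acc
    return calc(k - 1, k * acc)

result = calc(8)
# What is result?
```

Accumulator trace (n, acc): (8, 3) -> (7, 24) -> (6, 168) -> (5, 1008) -> (4, 5040) -> (3, 20160) -> (2, 60480) -> (1, 120960) -> return 120960

Answer: 120960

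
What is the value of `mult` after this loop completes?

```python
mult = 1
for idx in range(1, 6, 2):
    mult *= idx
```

Product of 1, 3, 5, ... up to 5
`mult` takes the values: 1 → 3 → 15

Answer: 15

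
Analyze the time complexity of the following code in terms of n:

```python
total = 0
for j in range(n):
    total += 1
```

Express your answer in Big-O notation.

Each loop level contributes: n. Multiplying the contributions gives O(n).

Answer: O(n)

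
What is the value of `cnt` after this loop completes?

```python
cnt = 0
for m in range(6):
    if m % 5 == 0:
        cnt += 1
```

Count numbers divisible by 5 in range(6)
`cnt` takes the values: 0 → 1 → 2

Answer: 2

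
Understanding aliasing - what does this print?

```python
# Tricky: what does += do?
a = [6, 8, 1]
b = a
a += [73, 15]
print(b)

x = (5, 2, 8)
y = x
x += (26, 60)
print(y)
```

Key concept: += behavior differs for mutable vs immutable.
Step by step:
`a = [6, 8, 1]` → a = [6, 8, 1]
`b = a` → b = [6, 8, 1] (same object as a)
`a += [73, 15]` → a = [6, 8, 1, 73, 15] (same object as b); b = [6, 8, 1, 73, 15] (same object as a)
`print(b)` → prints [6, 8, 1, 73, 15]
`x = (5, 2, 8)` → x = (5, 2, 8)
`y = x` → y = (5, 2, 8)
`x += (26, 60)` → x = (5, 2, 8, 26, 60)
`print(y)` → prints (5, 2, 8)

Answer:
[6, 8, 1, 73, 15]
(5, 2, 8)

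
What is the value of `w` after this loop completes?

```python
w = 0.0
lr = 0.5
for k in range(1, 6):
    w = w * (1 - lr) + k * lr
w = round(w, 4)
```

Moving average with lr=0.5
`w` takes the values: 0.0 → 0.5 → 1.25 → 2.125 → 3.0625 → 4.03125 → 4.0312

Answer: 4.0312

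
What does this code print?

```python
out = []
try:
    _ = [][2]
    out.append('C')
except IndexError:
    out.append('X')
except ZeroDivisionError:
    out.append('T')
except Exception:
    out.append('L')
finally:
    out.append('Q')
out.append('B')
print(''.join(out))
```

Execution trace: 'X' (except IndexError) → 'Q' (finally) → 'B' (after the try/except). Output: XQB

Answer: XQB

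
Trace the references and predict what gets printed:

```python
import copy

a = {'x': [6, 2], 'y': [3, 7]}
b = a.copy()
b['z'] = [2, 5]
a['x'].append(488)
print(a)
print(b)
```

Key concept: shallow copy of dict with mutable values.
Step by step:
`a = {'x': [6, 2], 'y': [3, 7]}` → a = {'x': [6, 2], 'y': [3, 7]}
`b = a.copy()` → b = {'x': [6, 2], 'y': [3, 7]}
`b['z'] = [2, 5]` → b = {'x': [6, 2], 'y': [3, 7], 'z': [2, 5]}
`a['x'].append(488)` → a = {'x': [6, 2, 488], 'y': [3, 7]}; b = {'x': [6, 2, 488], 'y': [3, 7], 'z': [2, 5]}
`print(a)` → prints {'x': [6, 2, 488], 'y': [3, 7]}
`print(b)` → prints {'x': [6, 2, 488], 'y': [3, 7], 'z': [2, 5]}

Answer:
{'x': [6, 2, 488], 'y': [3, 7]}
{'x': [6, 2, 488], 'y': [3, 7], 'z': [2, 5]}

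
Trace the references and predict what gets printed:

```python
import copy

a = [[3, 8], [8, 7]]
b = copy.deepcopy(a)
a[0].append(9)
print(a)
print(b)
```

Key concept: deep copy is fully independent.
Step by step:
`a = [[3, 8], [8, 7]]` → a = [[3, 8], [8, 7]]
`b = copy.deepcopy(a)` → b = [[3, 8], [8, 7]]
`a[0].append(9)` → a = [[3, 8, 9], [8, 7]]
`print(a)` → prints [[3, 8, 9], [8, 7]]
`print(b)` → prints [[3, 8], [8, 7]]

Answer:
[[3, 8, 9], [8, 7]]
[[3, 8], [8, 7]]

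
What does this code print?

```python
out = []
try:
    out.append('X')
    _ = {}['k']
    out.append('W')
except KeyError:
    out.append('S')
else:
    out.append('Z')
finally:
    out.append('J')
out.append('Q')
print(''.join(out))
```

Execution trace: 'X' (try body) → 'S' (except KeyError) → 'J' (finally) → 'Q' (after the try/except). Output: XSJQ

Answer: XSJQ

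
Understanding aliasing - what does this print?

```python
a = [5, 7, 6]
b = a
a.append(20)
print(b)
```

Key concept: basic list aliasing.
Step by step:
`a = [5, 7, 6]` → a = [5, 7, 6]
`b = a` → b = [5, 7, 6] (same object as a)
`a.append(20)` → a = [5, 7, 6, 20] (same object as b); b = [5, 7, 6, 20] (same object as a)
`print(b)` → prints [5, 7, 6, 20]

Answer: [5, 7, 6, 20]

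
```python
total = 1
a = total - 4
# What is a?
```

Trace:
`total = 1` → total = 1
`a = total - 4` → a = -3
So a = -3

Answer: -3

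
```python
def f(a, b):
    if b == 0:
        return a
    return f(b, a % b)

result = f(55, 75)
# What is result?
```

f(55, 75) -> f(75, 55) -> f(55, 20) -> f(20, 15) -> f(15, 5) -> f(5, 0) -> 5

Answer: 5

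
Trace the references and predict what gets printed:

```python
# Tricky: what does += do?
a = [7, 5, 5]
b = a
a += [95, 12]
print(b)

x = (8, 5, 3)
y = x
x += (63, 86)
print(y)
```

Key concept: += behavior differs for mutable vs immutable.
Step by step:
`a = [7, 5, 5]` → a = [7, 5, 5]
`b = a` → b = [7, 5, 5] (same object as a)
`a += [95, 12]` → a = [7, 5, 5, 95, 12] (same object as b); b = [7, 5, 5, 95, 12] (same object as a)
`print(b)` → prints [7, 5, 5, 95, 12]
`x = (8, 5, 3)` → x = (8, 5, 3)
`y = x` → y = (8, 5, 3)
`x += (63, 86)` → x = (8, 5, 3, 63, 86)
`print(y)` → prints (8, 5, 3)

Answer:
[7, 5, 5, 95, 12]
(8, 5, 3)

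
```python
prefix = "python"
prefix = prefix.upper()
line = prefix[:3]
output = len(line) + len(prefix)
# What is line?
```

Trace:
`prefix = "python"` → prefix = 'python'
`prefix = prefix.upper()` → prefix = 'PYTHON'
`line = prefix[:3]` → line = 'PYT'
`output = len(line) + len(prefix)` → output = 9
So line = 'PYT'

Answer: 'PYT'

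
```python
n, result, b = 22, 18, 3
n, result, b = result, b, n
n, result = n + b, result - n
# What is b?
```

Trace:
`n, result, b = 22, 18, 3` → n = 22; result = 18; b = 3
`n, result, b = result, b, n` → n = 18; result = 3; b = 22
`n, result = n + b, result - n` → n = 40; result = -15
So b = 22

Answer: 22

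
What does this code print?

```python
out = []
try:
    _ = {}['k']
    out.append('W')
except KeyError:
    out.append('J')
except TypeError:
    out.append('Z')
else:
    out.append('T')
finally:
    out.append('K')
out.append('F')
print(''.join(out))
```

Execution trace: 'J' (except KeyError) → 'K' (finally) → 'F' (after the try/except). Output: JKF

Answer: JKF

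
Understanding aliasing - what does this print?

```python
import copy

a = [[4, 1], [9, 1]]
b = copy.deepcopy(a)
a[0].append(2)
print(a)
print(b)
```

Key concept: deep copy is fully independent.
Step by step:
`a = [[4, 1], [9, 1]]` → a = [[4, 1], [9, 1]]
`b = copy.deepcopy(a)` → b = [[4, 1], [9, 1]]
`a[0].append(2)` → a = [[4, 1, 2], [9, 1]]
`print(a)` → prints [[4, 1, 2], [9, 1]]
`print(b)` → prints [[4, 1], [9, 1]]

Answer:
[[4, 1, 2], [9, 1]]
[[4, 1], [9, 1]]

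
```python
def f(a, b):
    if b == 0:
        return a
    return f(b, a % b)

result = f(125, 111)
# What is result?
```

f(125, 111) -> f(111, 14) -> f(14, 13) -> f(13, 1) -> f(1, 0) -> 1

Answer: 1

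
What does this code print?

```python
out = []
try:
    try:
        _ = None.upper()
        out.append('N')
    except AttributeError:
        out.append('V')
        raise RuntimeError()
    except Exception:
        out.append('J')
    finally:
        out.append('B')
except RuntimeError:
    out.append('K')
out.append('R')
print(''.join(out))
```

Execution trace: 'V' (inner except AttributeError) → 'B' (inner finally) → 'K' (outer except RuntimeError) → 'R' (after the try/except). Output: VBKR

Answer: VBKR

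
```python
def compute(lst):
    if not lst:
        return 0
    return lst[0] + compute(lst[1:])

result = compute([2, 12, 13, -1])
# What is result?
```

2 + 12 + 13 + (-1) + 0 = 26

Answer: 26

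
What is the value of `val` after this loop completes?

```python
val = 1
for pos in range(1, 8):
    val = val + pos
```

Start at 1, add 1 through 7
`val` takes the values: 1 → 2 → 4 → 7 → 11 → 16 → 22 → 29

Answer: 29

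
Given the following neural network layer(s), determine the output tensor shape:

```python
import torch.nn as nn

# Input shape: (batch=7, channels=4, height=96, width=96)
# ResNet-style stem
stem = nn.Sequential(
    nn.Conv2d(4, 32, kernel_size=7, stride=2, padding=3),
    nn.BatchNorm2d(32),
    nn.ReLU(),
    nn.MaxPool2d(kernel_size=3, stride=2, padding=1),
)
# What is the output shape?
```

Input: (7, 4, 96, 96) -> after Conv2d 7x7 stride=2: (7, 32, 48, 48) -> Output: (7, 32, 24, 24)

Answer: (7, 32, 24, 24)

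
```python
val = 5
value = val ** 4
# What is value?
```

Trace:
`val = 5` → val = 5
`value = val ** 4` → value = 625
So value = 625

Answer: 625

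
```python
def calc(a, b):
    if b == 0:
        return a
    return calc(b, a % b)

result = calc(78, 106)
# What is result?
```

calc(78, 106) -> calc(106, 78) -> calc(78, 28) -> calc(28, 22) -> calc(22, 6) -> calc(6, 4) -> calc(4, 2) -> calc(2, 0) -> 2

Answer: 2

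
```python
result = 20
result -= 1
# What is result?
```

Trace:
`result = 20` → result = 20
`result -= 1` → result = 19
So result = 19

Answer: 19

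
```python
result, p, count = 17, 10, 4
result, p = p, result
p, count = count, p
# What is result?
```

Trace:
`result, p, count = 17, 10, 4` → result = 17; p = 10; count = 4
`result, p = p, result` → result = 10; p = 17
`p, count = count, p` → p = 4; count = 17
So result = 10

Answer: 10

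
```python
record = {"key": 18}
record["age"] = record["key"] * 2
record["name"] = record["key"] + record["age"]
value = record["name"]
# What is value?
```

Trace:
`record = {"key": 18}` → record = {'key': 18}
`record["age"] = record["key"] * 2` → record = {'key': 18, 'age': 36}
`record["name"] = record["key"] + record["age"]` → record = {'key': 18, 'age': 36, 'name': 54}
`value = record["name"]` → value = 54
So value = 54

Answer: 54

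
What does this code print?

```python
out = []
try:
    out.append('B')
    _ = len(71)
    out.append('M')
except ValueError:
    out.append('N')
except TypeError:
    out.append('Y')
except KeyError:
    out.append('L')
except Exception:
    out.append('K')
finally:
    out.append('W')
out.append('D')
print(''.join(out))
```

Execution trace: 'B' (try body) → 'Y' (except TypeError) → 'W' (finally) → 'D' (after the try/except). Output: BYWD

Answer: BYWD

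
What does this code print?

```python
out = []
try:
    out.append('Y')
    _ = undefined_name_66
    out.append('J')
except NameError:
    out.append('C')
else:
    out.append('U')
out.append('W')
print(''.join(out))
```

Execution trace: 'Y' (try body) → 'C' (except NameError) → 'W' (after the try/except). Output: YCW

Answer: YCW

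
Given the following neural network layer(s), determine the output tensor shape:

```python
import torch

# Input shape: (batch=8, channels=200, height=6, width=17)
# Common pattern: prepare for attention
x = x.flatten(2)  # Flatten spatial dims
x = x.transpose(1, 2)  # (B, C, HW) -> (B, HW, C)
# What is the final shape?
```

Input: (8, 200, 6, 17) -> after flatten(2): (8, 200, 102) -> Output: (8, 102, 200)

Answer: (8, 102, 200)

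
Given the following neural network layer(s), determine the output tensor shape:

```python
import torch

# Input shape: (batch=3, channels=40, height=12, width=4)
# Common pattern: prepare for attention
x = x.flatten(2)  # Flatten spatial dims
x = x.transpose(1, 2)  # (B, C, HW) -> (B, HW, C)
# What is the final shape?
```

Input: (3, 40, 12, 4) -> after flatten(2): (3, 40, 48) -> Output: (3, 48, 40)

Answer: (3, 48, 40)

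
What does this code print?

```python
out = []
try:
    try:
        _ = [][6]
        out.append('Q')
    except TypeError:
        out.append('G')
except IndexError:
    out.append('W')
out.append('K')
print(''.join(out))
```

Execution trace: 'W' (outer except IndexError) → 'K' (after the try/except). Output: WK

Answer: WK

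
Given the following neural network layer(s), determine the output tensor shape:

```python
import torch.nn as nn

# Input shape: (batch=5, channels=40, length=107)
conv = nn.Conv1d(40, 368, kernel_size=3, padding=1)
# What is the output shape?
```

Input: (5, 40, 107) -> Output: (5, 368, 107)

Answer: (5, 368, 107)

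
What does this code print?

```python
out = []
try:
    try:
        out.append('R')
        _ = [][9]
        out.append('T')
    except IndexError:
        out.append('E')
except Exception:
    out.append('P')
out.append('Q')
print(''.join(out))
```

Execution trace: 'R' (inner try body) → 'E' (inner except IndexError) → 'Q' (after the try/except). Output: REQ

Answer: REQ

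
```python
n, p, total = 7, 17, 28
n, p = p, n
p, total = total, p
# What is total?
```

Trace:
`n, p, total = 7, 17, 28` → n = 7; p = 17; total = 28
`n, p = p, n` → n = 17; p = 7
`p, total = total, p` → p = 28; total = 7
So total = 7

Answer: 7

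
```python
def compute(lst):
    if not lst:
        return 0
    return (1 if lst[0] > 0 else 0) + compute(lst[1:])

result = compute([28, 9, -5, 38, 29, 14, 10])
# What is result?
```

Count of positive elements in [28, 9, -5, 38, 29, 14, 10] = 6

Answer: 6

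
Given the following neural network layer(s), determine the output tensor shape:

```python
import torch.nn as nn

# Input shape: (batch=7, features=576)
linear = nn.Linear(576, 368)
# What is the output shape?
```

Input: (7, 576) -> Output: (7, 368)

Answer: (7, 368)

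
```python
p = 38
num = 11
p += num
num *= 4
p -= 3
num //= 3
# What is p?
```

Trace:
`p = 38` → p = 38
`num = 11` → num = 11
`p += num` → p = 49
`num *= 4` → num = 44
`p -= 3` → p = 46
`num //= 3` → num = 14
So p = 46

Answer: 46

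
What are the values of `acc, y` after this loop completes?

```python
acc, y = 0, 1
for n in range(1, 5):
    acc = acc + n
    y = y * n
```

Sum and factorial of 1 to 4
`acc, y` takes the values: (0, 1) → (1, 1) → (3, 1) → (3, 2) → (6, 2) → (6, 6) → (10, 6) → (10, 24)

Answer: 10, 24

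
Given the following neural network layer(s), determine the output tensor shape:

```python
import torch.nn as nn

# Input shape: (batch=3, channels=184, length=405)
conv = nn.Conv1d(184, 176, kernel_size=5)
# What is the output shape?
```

Input: (3, 184, 405) -> Output: (3, 176, 401)

Answer: (3, 176, 401)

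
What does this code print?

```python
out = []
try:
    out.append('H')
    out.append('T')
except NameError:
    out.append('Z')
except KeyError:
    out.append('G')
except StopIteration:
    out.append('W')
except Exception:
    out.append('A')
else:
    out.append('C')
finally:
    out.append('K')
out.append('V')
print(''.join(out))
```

Execution trace: 'H' (try body) → 'T' (try body, no exception) → 'C' (else) → 'K' (finally) → 'V' (after the try/except). Output: HTCKV

Answer: HTCKV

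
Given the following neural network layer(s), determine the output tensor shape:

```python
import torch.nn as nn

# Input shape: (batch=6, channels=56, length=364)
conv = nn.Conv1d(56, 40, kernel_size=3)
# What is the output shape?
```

Input: (6, 56, 364) -> Output: (6, 40, 362)

Answer: (6, 40, 362)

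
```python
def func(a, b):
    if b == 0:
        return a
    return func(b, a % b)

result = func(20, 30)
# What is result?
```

func(20, 30) -> func(30, 20) -> func(20, 10) -> func(10, 0) -> 10

Answer: 10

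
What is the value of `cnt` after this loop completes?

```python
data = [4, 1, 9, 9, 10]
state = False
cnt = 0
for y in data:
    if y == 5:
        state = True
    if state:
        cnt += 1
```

Count elements after first 5 in [4, 1, 9, 9, 10]
`cnt` takes the values: 0

Answer: 0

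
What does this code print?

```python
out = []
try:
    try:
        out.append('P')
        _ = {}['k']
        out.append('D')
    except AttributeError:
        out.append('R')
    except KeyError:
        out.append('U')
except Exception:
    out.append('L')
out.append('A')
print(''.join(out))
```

Execution trace: 'P' (inner try body) → 'U' (inner except KeyError) → 'A' (after the try/except). Output: PUA

Answer: PUA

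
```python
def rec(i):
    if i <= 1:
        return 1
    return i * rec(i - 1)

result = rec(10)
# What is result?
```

rec(10) = 10 * 9 * 8 * 7 * 6 * 5 * 4 * 3 * 2 * 1 = 3628800

Answer: 3628800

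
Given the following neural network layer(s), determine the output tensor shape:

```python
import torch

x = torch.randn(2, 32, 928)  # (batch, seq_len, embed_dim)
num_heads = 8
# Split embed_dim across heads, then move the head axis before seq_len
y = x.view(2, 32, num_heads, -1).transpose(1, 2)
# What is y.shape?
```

Input: (2, 32, 928) -> head_dim = 928 // 8 = 116; after view: (2, 32, 8, 116) -> after transpose(1, 2): (2, 8, 32, 116) -> Output: (2, 8, 32, 116)

Answer: (2, 8, 32, 116)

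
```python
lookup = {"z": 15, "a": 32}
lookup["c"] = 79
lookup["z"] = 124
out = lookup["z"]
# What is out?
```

Trace:
`lookup = {"z": 15, "a": 32}` → lookup = {'z': 15, 'a': 32}
`lookup["c"] = 79` → lookup = {'z': 15, 'a': 32, 'c': 79}
`lookup["z"] = 124` → lookup = {'z': 124, 'a': 32, 'c': 79}
`out = lookup["z"]` → out = 124
So out = 124

Answer: 124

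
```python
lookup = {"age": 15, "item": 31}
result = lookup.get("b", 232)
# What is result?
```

Trace:
`lookup = {"age": 15, "item": 31}` → lookup = {'age': 15, 'item': 31}
`result = lookup.get("b", 232)` → result = 232
So result = 232

Answer: 232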